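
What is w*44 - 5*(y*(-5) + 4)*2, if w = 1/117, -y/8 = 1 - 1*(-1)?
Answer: -98236/117 ≈ -839.62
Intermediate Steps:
y = -16 (y = -8*(1 - 1*(-1)) = -8*(1 + 1) = -8*2 = -16)
w = 1/117 ≈ 0.0085470
w*44 - 5*(y*(-5) + 4)*2 = (1/117)*44 - 5*(-16*(-5) + 4)*2 = 44/117 - 5*(80 + 4)*2 = 44/117 - 5*84*2 = 44/117 - 420*2 = 44/117 - 840 = -98236/117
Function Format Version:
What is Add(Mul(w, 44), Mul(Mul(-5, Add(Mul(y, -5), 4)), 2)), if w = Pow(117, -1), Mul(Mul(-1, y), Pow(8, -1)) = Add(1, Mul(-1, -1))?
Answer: Rational(-98236, 117) ≈ -839.62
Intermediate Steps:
y = -16 (y = Mul(-8, Add(1, Mul(-1, -1))) = Mul(-8, Add(1, 1)) = Mul(-8, 2) = -16)
w = Rational(1, 117) ≈ 0.0085470
Add(Mul(w, 44), Mul(Mul(-5, Add(Mul(y, -5), 4)), 2)) = Add(Mul(Rational(1, 117), 44), Mul(Mul(-5, Add(Mul(-16, -5), 4)), 2)) = Add(Rational(44, 117), Mul(Mul(-5, Add(80, 4)), 2)) = Add(Rational(44, 117), Mul(Mul(-5, 84), 2)) = Add(Rational(44, 117), Mul(-420, 2)) = Add(Rational(44, 117), -840) = Rational(-98236, 117)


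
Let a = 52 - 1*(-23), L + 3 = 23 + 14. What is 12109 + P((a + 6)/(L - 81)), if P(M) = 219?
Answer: 12328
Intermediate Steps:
L = 34 (L = -3 + (23 + 14) = -3 + 37 = 34)
a = 75 (a = 52 + 23 = 75)
12109 + P((a + 6)/(L - 81)) = 12109 + 219 = 12328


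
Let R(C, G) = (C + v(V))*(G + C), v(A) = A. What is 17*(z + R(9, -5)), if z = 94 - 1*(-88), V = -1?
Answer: 3638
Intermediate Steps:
R(C, G) = (-1 + C)*(C + G) (R(C, G) = (C - 1)*(G + C) = (-1 + C)*(C + G))
z = 182 (z = 94 + 88 = 182)
17*(z + R(9, -5)) = 17*(182 + (9² - 1*9 - 1*(-5) + 9*(-5))) = 17*(182 + (81 - 9 + 5 - 45)) = 17*(182 + 32) = 17*214 = 3638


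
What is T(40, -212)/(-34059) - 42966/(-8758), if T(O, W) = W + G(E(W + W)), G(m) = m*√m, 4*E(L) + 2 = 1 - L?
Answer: 732617845/149144361 - 423*√47/90824 ≈ 4.8802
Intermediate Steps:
E(L) = -¼ - L/4 (E(L) = -½ + (1 - L)/4 = -½ + (¼ - L/4) = -¼ - L/4)
G(m) = m^(3/2)
T(O, W) = W + (-¼ - W/2)^(3/2) (T(O, W) = W + (-¼ - (W + W)/4)^(3/2) = W + (-¼ - W/2)^(3/2))
T(40, -212)/(-34059) - 42966/(-8758) = (-212 + (-1 - 2*(-212))^(3/2)/8)/(-34059) - 42966/(-8758) = (-212 + (-1 + 424)^(3/2)/8)*(-1/34059) - 42966*(-1/8758) = (-212 + 423^(3/2)/8)*(-1/34059) + 21483/4379 = (-212 + (1269*√47)/8)*(-1/34059) + 21483/4379 = (-212 + 1269*√47/8)*(-1/34059) + 21483/4379 = (212/34059 - 423*√47/90824) + 21483/4379 = 732617845/149144361 - 423*√47/90824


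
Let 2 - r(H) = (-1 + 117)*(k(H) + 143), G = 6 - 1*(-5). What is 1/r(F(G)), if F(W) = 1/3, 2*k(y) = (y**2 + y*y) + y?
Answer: -9/149564 ≈ -6.0175e-5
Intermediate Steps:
G = 11 (G = 6 + 5 = 11)
k(y) = y**2 + y/2 (k(y) = ((y**2 + y*y) + y)/2 = ((y**2 + y**2) + y)/2 = (2*y**2 + y)/2 = (y + 2*y**2)/2 = y**2 + y/2)
F(W) = 1/3
r(H) = -16586 - 116*H*(1/2 + H) (r(H) = 2 - (-1 + 117)*(H*(1/2 + H) + 143) = 2 - 116*(143 + H*(1/2 + H)) = 2 - (16588 + 116*H*(1/2 + H)) = 2 + (-16588 - 116*H*(1/2 + H)) = -16586 - 116*H*(1/2 + H))
1/r(F(G)) = 1/(-16586 - 116*(1/3)**2 - 58*1/3) = 1/(-16586 - 116*1/9 - 58/3) = 1/(-16586 - 116/9 - 58/3) = 1/(-149564/9) = -9/149564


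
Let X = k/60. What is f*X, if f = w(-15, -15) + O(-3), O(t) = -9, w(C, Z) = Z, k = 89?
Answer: -178/5 ≈ -35.600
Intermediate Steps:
X = 89/60 ≈ 1.4833
f = -24 (f = -15 - 9 = -24)
f*X = -24*89/60 = -178/5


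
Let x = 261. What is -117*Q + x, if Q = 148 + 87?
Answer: -27234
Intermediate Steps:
Q = 235
-117*Q + x = -117*235 + 261 = -27495 + 261 = -27234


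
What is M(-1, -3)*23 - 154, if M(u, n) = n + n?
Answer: -292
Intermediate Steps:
M(u, n) = 2*n
M(-1, -3)*23 - 154 = (2*(-3))*23 - 154 = -6*23 - 154 = -138 - 154 = -292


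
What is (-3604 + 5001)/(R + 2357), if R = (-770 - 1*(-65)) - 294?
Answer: 1397/1358 ≈ 1.0287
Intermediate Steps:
R = -999 (R = (-770 + 65) - 294 = -705 - 294 = -999)
(-3604 + 5001)/(R + 2357) = (-3604 + 5001)/(-999 + 2357) = 1397/1358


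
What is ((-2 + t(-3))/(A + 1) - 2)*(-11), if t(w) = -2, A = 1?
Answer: 44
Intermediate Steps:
((-2 + t(-3))/(A + 1) - 2)*(-11) = ((-2 - 2)/(1 + 1) - 2)*(-11) = (-4/2 - 2)*(-11) = (-4*½ - 2)*(-11) = (-2 - 2)*(-11) = -4*(-11) = 44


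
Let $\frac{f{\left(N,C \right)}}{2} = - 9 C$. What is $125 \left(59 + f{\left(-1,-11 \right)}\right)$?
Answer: $32125$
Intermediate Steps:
$f{\left(N,C \right)} = - 18 C$ ($f{\left(N,C \right)} = 2 \left(- 9 C\right) = - 18 C$)
$125 \left(59 + f{\left(-1,-11 \right)}\right) = 125 \left(59 - -198\right) = 125 \left(59 + 198\right) = 125 \cdot 257 = 32125$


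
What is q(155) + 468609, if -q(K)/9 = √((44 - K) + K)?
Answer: 468609 - 18*√11 ≈ 4.6855e+5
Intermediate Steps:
q(K) = -18*√11 (q(K) = -9*√((44 - K) + K) = -18*√11)
q(155) + 468609 = -18*√11 + 468609 = 468609 - 18*√11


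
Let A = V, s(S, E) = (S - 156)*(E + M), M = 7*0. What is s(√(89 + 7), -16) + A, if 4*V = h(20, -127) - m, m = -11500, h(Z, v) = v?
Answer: 21357/4 - 64*√6 ≈ 5182.5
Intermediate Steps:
M = 0
s(S, E) = E*(-156 + S) (s(S, E) = (S - 156)*(E + 0) = (-156 + S)*E = E*(-156 + S))
V = 11373/4 (V = (-127 - 1*(-11500))/4 = (-127 + 11500)/4 = (¼)*11373 = 11373/4 ≈ 2843.3)
A = 11373/4 ≈ 2843.3
s(√(89 + 7), -16) + A = -16*(-156 + √(89 + 7)) + 11373/4 = -16*(-156 + √96) + 11373/4 = -16*(-156 + 4*√6) + 11373/4 = (2496 - 64*√6) + 11373/4 = 21357/4 - 64*√6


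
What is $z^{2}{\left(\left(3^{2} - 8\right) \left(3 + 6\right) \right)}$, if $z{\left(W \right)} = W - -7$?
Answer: $256$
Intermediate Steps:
$z{\left(W \right)} = 7 + W$ ($z{\left(W \right)} = W + 7 = 7 + W$)
$z^{2}{\left(\left(3^{2} - 8\right) \left(3 + 6\right) \right)} = \left(7 + \left(3^{2} - 8\right) \left(3 + 6\right)\right)^{2} = \left(7 + \left(9 - 8\right) 9\right)^{2} = \left(7 + 1 \cdot 9\right)^{2} = \left(7 + 9\right)^{2} = 16^{2} = 256$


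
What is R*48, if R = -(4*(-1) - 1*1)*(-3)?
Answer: -720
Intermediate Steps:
R = -15 (R = -(-4 - 1)*(-3) = -1*(-5)*(-3) = 5*(-3) = -15)
R*48 = -15*48 = -720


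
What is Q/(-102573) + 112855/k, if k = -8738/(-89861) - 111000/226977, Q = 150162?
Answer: -904625158073230663/3140559667782 ≈ -2.8805e+5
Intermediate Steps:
k = -2663748658/6798793399 (k = -8738*(-1/89861) - 111000*1/226977 = 8738/89861 - 37000/75659 = -2663748658/6798793399 ≈ -0.39180)
Q/(-102573) + 112855/k = 150162/(-102573) + 112855/(-2663748658/6798793399) = 150162*(-1/102573) + 112855*(-6798793399/2663748658) = -1726/1179 - 767277829044145/2663748658 = -904625158073230663/3140559667782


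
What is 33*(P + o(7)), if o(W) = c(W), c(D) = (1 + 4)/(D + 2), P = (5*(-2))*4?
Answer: -3905/3 ≈ -1301.7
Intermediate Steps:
P = -40 (P = -10*4 = -40)
c(D) = 5/(2 + D)
o(W) = 5/(2 + W)
33*(P + o(7)) = 33*(-40 + 5/(2 + 7)) = 33*(-40 + 5/9) = 33*(-355/9) = -3905/3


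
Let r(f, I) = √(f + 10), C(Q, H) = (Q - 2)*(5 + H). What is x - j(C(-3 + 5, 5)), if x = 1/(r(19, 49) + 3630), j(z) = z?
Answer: 3630/13176871 - √29/13176871 ≈ 0.00027507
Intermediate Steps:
C(Q, H) = (-2 + Q)*(5 + H)
r(f, I) = √(10 + f)
x = 1/(3630 + √29) (x = 1/(√(10 + 19) + 3630) = 1/(√29 + 3630) = 1/(3630 + √29) ≈ 0.00027507)
x - j(C(-3 + 5, 5)) = (3630/13176871 - √29/13176871) - (-10 - 2*5 + 5*(-3 + 5) + 5*(-3 + 5)) = (3630/13176871 - √29/13176871) - (-10 - 10 + 5*2 + 5*2) = (3630/13176871 - √29/13176871) - (-10 - 10 + 10 + 10) = (3630/13176871 - √29/13176871) - 1*0 = (3630/13176871 - √29/13176871) + 0 = 3630/13176871 - √29/13176871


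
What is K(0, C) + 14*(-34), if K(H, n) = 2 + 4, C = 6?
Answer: -470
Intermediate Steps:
K(H, n) = 6
K(0, C) + 14*(-34) = 6 + 14*(-34) = 6 - 476 = -470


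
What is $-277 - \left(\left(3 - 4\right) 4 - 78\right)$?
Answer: $-195$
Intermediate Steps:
$-277 - \left(\left(3 - 4\right) 4 - 78\right) = -277 - \left(\left(-1\right) 4 - 78\right) = -277 - \left(-4 - 78\right) = -277 - -82 = -277 + 82 = -195$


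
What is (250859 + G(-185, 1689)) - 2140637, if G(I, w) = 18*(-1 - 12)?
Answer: -1890012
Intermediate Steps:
G(I, w) = -234 (G(I, w) = 18*(-13) = -234)
(250859 + G(-185, 1689)) - 2140637 = (250859 - 234) - 2140637 = 250625 - 2140637 = -1890012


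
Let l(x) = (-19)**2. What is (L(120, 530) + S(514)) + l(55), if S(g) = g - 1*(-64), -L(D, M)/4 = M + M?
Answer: -3301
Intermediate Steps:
L(D, M) = -8*M (L(D, M) = -4*(M + M) = -8*M)
S(g) = 64 + g (S(g) = g + 64 = 64 + g)
l(x) = 361
(L(120, 530) + S(514)) + l(55) = (-8*530 + (64 + 514)) + 361 = (-4240 + 578) + 361 = -3662 + 361 = -3301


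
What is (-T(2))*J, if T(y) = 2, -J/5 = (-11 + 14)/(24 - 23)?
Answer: 30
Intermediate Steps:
J = -15 (J = -5*(-11 + 14)/(24 - 23) = -15/1 = -15 ≈ -15.000)
(-T(2))*J = -1*2*(-15) = -2*(-15) = 30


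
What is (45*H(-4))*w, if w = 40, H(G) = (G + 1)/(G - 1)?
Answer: 1080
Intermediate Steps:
H(G) = (1 + G)/(-1 + G)
(45*H(-4))*w = (45*((1 - 4)/(-1 - 4)))*40 = (45*(-3/(-5)))*40 = (45*(-⅕*(-3)))*40 = (45*(⅗))*40 = 27*40 = 1080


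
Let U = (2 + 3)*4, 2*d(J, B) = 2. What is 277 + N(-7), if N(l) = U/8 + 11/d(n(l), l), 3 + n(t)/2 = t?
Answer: 581/2 ≈ 290.50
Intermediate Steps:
n(t) = -6 + 2*t
d(J, B) = 1 (d(J, B) = (1/2)*2 = 1)
U = 20 (U = 5*4 = 20)
N(l) = 27/2 (N(l) = 20/8 + 11/1 = 20*(1/8) + 11*1 = 5/2 + 11 = 27/2)
277 + N(-7) = 277 + 27/2 = 581/2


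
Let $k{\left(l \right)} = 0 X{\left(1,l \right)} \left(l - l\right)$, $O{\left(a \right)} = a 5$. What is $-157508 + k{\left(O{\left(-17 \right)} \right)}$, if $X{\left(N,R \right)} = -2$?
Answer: $-157508$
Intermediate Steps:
$O{\left(a \right)} = 5 a$
$k{\left(l \right)} = 0$ ($k{\left(l \right)} = 0 \left(-2\right) \left(l - l\right) = 0 \cdot 0 = 0$)
$-157508 + k{\left(O{\left(-17 \right)} \right)} = -157508 + 0 = -157508$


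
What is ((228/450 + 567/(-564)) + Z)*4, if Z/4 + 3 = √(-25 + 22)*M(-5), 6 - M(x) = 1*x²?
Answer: -176231/3525 - 304*I*√3 ≈ -49.995 - 526.54*I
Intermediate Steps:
M(x) = 6 - x²
Z = -12 - 76*I*√3 (Z = -12 + 4*(√(-25 + 22)*(6 - 1*(-5)²)) = -12 + 4*(√(-3)*(6 - 1*25)) = -12 + 4*((I*√3)*(6 - 25)) = -12 + 4*((I*√3)*(-19)) = -12 + 4*(-19*I*√3) = -12 - 76*I*√3 ≈ -12.0 - 131.64*I)
((228/450 + 567/(-564)) + Z)*4 = ((228/450 + 567/(-564)) + (-12 - 76*I*√3))*4 = ((228*(1/450) + 567*(-1/564)) + (-12 - 76*I*√3))*4 = ((38/75 - 189/188) + (-12 - 76*I*√3))*4 = (-7031/14100 + (-12 - 76*I*√3))*4 = (-176231/14100 - 76*I*√3)*4 = -176231/3525 - 304*I*√3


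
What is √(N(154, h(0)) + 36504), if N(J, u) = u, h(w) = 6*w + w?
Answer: 78*√6 ≈ 191.06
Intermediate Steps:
h(w) = 7*w
√(N(154, h(0)) + 36504) = √(7*0 + 36504) = √(0 + 36504) = √36504 = 78*√6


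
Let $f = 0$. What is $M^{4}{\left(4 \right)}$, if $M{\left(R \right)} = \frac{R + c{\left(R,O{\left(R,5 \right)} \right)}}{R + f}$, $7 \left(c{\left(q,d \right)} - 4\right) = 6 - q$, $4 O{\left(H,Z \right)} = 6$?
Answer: $\frac{707281}{38416} \approx 18.411$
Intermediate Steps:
$O{\left(H,Z \right)} = \frac{3}{2}$ ($O{\left(H,Z \right)} = \frac{1}{4} \cdot 6 = \frac{3}{2}$)
$c{\left(q,d \right)} = \frac{34}{7} - \frac{q}{7}$ ($c{\left(q,d \right)} = 4 + \frac{6 - q}{7} = 4 - \left(- \frac{6}{7} + \frac{q}{7}\right) = \frac{34}{7} - \frac{q}{7}$)
$M{\left(R \right)} = \frac{\frac{34}{7} + \frac{6 R}{7}}{R}$ ($M{\left(R \right)} = \frac{R - \left(- \frac{34}{7} + \frac{R}{7}\right)}{R + 0} = \frac{\frac{34}{7} + \frac{6 R}{7}}{R}$)
$M^{4}{\left(4 \right)} = \left(\frac{2 \left(17 + 3 \cdot 4\right)}{7 \cdot 4}\right)^{4} = \left(\frac{2}{7} \cdot \frac{1}{4} \left(17 + 12\right)\right)^{4} = \left(\frac{2}{7} \cdot \frac{1}{4} \cdot 29\right)^{4} = \left(\frac{29}{14}\right)^{4} = \frac{707281}{38416}$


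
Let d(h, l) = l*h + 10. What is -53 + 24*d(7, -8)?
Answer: -1157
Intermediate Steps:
d(h, l) = 10 + h*l (d(h, l) = h*l + 10 = 10 + h*l)
-53 + 24*d(7, -8) = -53 + 24*(10 + 7*(-8)) = -53 + 24*(10 - 56) = -53 + 24*(-46) = -53 - 1104 = -1157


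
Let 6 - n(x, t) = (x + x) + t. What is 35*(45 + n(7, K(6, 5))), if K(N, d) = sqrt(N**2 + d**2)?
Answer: 1295 - 35*sqrt(61) ≈ 1021.6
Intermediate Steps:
n(x, t) = 6 - t - 2*x (n(x, t) = 6 - ((x + x) + t) = 6 - (2*x + t) = 6 - (t + 2*x) = 6 + (-t - 2*x) = 6 - t - 2*x)
35*(45 + n(7, K(6, 5))) = 35*(45 + (6 - sqrt(6**2 + 5**2) - 2*7)) = 35*(45 + (6 - sqrt(36 + 25) - 14)) = 35*(45 + (6 - sqrt(61) - 14)) = 35*(45 + (-8 - sqrt(61))) = 35*(37 - sqrt(61)) = 1295 - 35*sqrt(61)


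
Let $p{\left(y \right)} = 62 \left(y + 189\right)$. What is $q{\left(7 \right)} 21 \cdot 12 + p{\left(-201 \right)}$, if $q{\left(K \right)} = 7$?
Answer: $1020$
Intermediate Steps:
$p{\left(y \right)} = 11718 + 62 y$ ($p{\left(y \right)} = 62 \left(189 + y\right) = 11718 + 62 y$)
$q{\left(7 \right)} 21 \cdot 12 + p{\left(-201 \right)} = 7 \cdot 21 \cdot 12 + \left(11718 + 62 \left(-201\right)\right) = 147 \cdot 12 + \left(11718 - 12462\right) = 1764 - 744 = 1020$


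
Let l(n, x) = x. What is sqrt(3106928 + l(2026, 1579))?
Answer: sqrt(3108507) ≈ 1763.1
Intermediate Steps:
sqrt(3106928 + l(2026, 1579)) = sqrt(3106928 + 1579) = sqrt(3108507)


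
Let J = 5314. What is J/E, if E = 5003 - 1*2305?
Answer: 2657/1349 ≈ 1.9696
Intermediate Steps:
E = 2698 (E = 5003 - 2305 = 2698)
J/E = 5314/2698 = 5314*(1/2698) = 2657/1349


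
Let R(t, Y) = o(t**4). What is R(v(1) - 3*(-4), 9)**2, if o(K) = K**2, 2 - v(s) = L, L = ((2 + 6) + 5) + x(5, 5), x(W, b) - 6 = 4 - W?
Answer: 4294967296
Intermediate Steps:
x(W, b) = 10 - W (x(W, b) = 6 + (4 - W) = 10 - W)
L = 18 (L = ((2 + 6) + 5) + (10 - 1*5) = (8 + 5) + (10 - 5) = 13 + 5 = 18)
v(s) = -16 (v(s) = 2 - 1*18 = 2 - 18 = -16)
R(t, Y) = t**8 (R(t, Y) = (t**4)**2 = t**8)
R(v(1) - 3*(-4), 9)**2 = ((-16 - 3*(-4))**8)**2 = ((-16 + 12)**8)**2 = ((-4)**8)**2 = 65536**2 = 4294967296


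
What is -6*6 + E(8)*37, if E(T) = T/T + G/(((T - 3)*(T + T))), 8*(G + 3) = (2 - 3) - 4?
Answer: -433/640 ≈ -0.67656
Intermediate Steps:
G = -29/8 (G = -3 + ((2 - 3) - 4)/8 = -3 + (-1 - 4)/8 = -3 + (1/8)*(-5) = -3 - 5/8 = -29/8 ≈ -3.6250)
E(T) = 1 - 29/(16*T*(-3 + T)) (E(T) = T/T - 29*1/((T - 3)*(T + T))/8 = 1 - 29*1/(2*T*(-3 + T))/8 = 1 - 29/(16*T*(-3 + T)))
-6*6 + E(8)*37 = -6*6 + ((-29/16 + 8**2 - 3*8)/(8*(-3 + 8)))*37 = -36 + ((1/8)*(-29/16 + 64 - 24)/5)*37 = -36 + ((1/8)*(1/5)*(611/16))*37 = -36 + (611/640)*37 = -36 + 22607/640 = -433/640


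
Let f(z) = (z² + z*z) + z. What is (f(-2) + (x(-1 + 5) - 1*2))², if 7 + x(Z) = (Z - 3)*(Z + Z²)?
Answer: 289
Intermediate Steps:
f(z) = z + 2*z² (f(z) = (z² + z²) + z = 2*z² + z = z + 2*z²)
x(Z) = -7 + (-3 + Z)*(Z + Z²) (x(Z) = -7 + (Z - 3)*(Z + Z²) = -7 + (-3 + Z)*(Z + Z²))
(f(-2) + (x(-1 + 5) - 1*2))² = (-2*(1 + 2*(-2)) + ((-7 + (-1 + 5)³ - 3*(-1 + 5) - 2*(-1 + 5)²) - 1*2))² = (-2*(1 - 4) + ((-7 + 4³ - 3*4 - 2*4²) - 2))² = (-2*(-3) + ((-7 + 64 - 12 - 2*16) - 2))² = (6 + ((-7 + 64 - 12 - 32) - 2))² = (6 + (13 - 2))² = (6 + 11)² = 17² = 289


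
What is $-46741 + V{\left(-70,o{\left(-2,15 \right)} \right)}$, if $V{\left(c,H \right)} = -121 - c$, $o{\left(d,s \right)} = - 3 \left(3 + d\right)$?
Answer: $-46792$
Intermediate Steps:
$o{\left(d,s \right)} = -9 - 3 d$
$-46741 + V{\left(-70,o{\left(-2,15 \right)} \right)} = -46741 - 51 = -46792$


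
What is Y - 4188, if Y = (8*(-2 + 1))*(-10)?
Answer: -4108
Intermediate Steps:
Y = 80 (Y = (8*(-1))*(-10) = -8*(-10) = 80)
Y - 4188 = 80 - 4188 = -4108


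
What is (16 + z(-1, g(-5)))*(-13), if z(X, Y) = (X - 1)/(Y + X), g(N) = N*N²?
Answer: -13117/63 ≈ -208.21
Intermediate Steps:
g(N) = N³
z(X, Y) = (-1 + X)/(X + Y)
(16 + z(-1, g(-5)))*(-13) = (16 + (-1 - 1)/(-1 + (-5)³))*(-13) = (16 - 2/(-1 - 125))*(-13) = (16 - 2/(-126))*(-13) = (16 - 1/126*(-2))*(-13) = (16 + 1/63)*(-13) = (1009/63)*(-13) = -13117/63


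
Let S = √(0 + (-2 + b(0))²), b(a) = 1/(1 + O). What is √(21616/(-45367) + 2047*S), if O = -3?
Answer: 3*√95525416262/12962 ≈ 71.533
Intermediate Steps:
b(a) = -½ (b(a) = 1/(1 - 3) = 1/(-2) = -½)
S = 5/2 (S = √(0 + (-2 - ½)²) = √(0 + (-5/2)²) = √(0 + 25/4) = √(25/4) = 5/2 ≈ 2.5000)
√(21616/(-45367) + 2047*S) = √(21616/(-45367) + 2047*(5/2)) = √(21616*(-1/45367) + 10235/2) = √(-3088/6481 + 10235/2) = √(66326859/12962) = 3*√95525416262/12962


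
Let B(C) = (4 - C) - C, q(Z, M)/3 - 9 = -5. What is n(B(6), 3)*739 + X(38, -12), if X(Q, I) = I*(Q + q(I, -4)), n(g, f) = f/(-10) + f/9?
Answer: -17261/30 ≈ -575.37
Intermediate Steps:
q(Z, M) = 12 (q(Z, M) = 27 + 3*(-5) = 27 - 15 = 12)
B(C) = 4 - 2*C
n(g, f) = f/90 (n(g, f) = f*(-⅒) + f*(⅑) = -f/10 + f/9 = f/90)
X(Q, I) = I*(12 + Q) (X(Q, I) = I*(Q + 12) = I*(12 + Q))
n(B(6), 3)*739 + X(38, -12) = ((1/90)*3)*739 - 12*(12 + 38) = (1/30)*739 - 12*50 = 739/30 - 600 = -17261/30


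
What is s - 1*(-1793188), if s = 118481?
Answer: 1911669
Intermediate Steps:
s - 1*(-1793188) = 118481 - 1*(-1793188) = 118481 + 1793188 = 1911669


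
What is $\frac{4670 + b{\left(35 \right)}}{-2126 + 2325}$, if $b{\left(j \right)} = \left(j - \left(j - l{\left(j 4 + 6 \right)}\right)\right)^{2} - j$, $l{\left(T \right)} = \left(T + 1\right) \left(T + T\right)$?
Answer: $\frac{1842474411}{199} \approx 9.2587 \cdot 10^{6}$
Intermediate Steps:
$l{\left(T \right)} = 2 T \left(1 + T\right)$ ($l{\left(T \right)} = \left(1 + T\right) 2 T = 2 T \left(1 + T\right)$)
$b{\left(j \right)} = - j + 4 \left(6 + 4 j\right)^{2} \left(7 + 4 j\right)^{2}$ ($b{\left(j \right)} = \left(j - \left(j - 2 \left(j 4 + 6\right) \left(1 + \left(j 4 + 6\right)\right)\right)\right)^{2} - j = \left(j - \left(j - 2 \left(4 j + 6\right) \left(1 + \left(4 j + 6\right)\right)\right)\right)^{2} - j = \left(j - \left(j - 2 \left(6 + 4 j\right) \left(1 + \left(6 + 4 j\right)\right)\right)\right)^{2} - j = \left(j - \left(j - 2 \left(6 + 4 j\right) \left(7 + 4 j\right)\right)\right)^{2} - j = \left(2 \left(6 + 4 j\right) \left(7 + 4 j\right)\right)^{2} - j = 4 \left(6 + 4 j\right)^{2} \left(7 + 4 j\right)^{2} - j = - j + 4 \left(6 + 4 j\right)^{2} \left(7 + 4 j\right)^{2}$)
$\frac{4670 + b{\left(35 \right)}}{-2126 + 2325} = \frac{4670 - \left(35 - 16 \left(3 + 2 \cdot 35\right)^{2} \left(7 + 4 \cdot 35\right)^{2}\right)}{-2126 + 2325} = \frac{4670 - \left(35 - 16 \left(3 + 70\right)^{2} \left(7 + 140\right)^{2}\right)}{199} = \left(4670 - \left(35 - 16 \cdot 73^{2} \cdot 147^{2}\right)\right) \frac{1}{199} = \left(4670 - \left(35 - 1842469776\right)\right) \frac{1}{199} = \left(4670 + \left(-35 + 1842469776\right)\right) \frac{1}{199} = \left(4670 + 1842469741\right) \frac{1}{199} = 1842474411 \cdot \frac{1}{199} = \frac{1842474411}{199}$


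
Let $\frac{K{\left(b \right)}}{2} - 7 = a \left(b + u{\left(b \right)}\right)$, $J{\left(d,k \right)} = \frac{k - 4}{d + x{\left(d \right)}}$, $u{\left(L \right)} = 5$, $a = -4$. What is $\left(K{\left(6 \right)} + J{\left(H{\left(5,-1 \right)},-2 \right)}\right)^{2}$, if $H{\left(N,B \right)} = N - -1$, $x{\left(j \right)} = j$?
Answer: $\frac{22201}{4} \approx 5550.3$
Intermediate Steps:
$H{\left(N,B \right)} = 1 + N$ ($H{\left(N,B \right)} = N + 1 = 1 + N$)
$J{\left(d,k \right)} = \frac{-4 + k}{2 d}$ ($J{\left(d,k \right)} = \frac{k - 4}{d + d} = \frac{-4 + k}{2 d}$)
$K{\left(b \right)} = -26 - 8 b$ ($K{\left(b \right)} = 14 + 2 \left(- 4 \left(b + 5\right)\right) = 14 + 2 \left(- 4 \left(5 + b\right)\right) = 14 + 2 \left(-20 - 4 b\right) = 14 - \left(40 + 8 b\right) = -26 - 8 b$)
$\left(K{\left(6 \right)} + J{\left(H{\left(5,-1 \right)},-2 \right)}\right)^{2} = \left(\left(-26 - 48\right) + \frac{-4 - 2}{2 \left(1 + 5\right)}\right)^{2} = \left(\left(-26 - 48\right) + \frac{1}{2} \cdot \frac{1}{6} \left(-6\right)\right)^{2} = \left(-74 + \frac{1}{2} \cdot \frac{1}{6} \left(-6\right)\right)^{2} = \left(-74 - \frac{1}{2}\right)^{2} = \left(- \frac{149}{2}\right)^{2} = \frac{22201}{4}$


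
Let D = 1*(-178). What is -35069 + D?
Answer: -35247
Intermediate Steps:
D = -178
-35069 + D = -35069 - 178 = -35247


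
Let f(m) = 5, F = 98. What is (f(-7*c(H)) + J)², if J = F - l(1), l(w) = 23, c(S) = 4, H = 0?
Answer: 6400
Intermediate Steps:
J = 75 (J = 98 - 1*23 = 98 - 23 = 75)
(f(-7*c(H)) + J)² = (5 + 75)² = 80² = 6400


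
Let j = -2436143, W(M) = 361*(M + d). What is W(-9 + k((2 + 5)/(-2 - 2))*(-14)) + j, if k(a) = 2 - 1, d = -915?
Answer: -2774761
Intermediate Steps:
k(a) = 1
W(M) = -330315 + 361*M (W(M) = 361*(M - 915) = 361*(-915 + M) = -330315 + 361*M)
W(-9 + k((2 + 5)/(-2 - 2))*(-14)) + j = (-330315 + 361*(-9 + 1*(-14))) - 2436143 = (-330315 + 361*(-9 - 14)) - 2436143 = (-330315 + 361*(-23)) - 2436143 = (-330315 - 8303) - 2436143 = -338618 - 2436143 = -2774761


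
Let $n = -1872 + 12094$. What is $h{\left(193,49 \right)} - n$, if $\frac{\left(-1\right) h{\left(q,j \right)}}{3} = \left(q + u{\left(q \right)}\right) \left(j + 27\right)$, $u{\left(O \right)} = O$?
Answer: $-98230$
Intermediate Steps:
$n = 10222$
$h{\left(q,j \right)} = - 6 q \left(27 + j\right)$ ($h{\left(q,j \right)} = - 3 \left(q + q\right) \left(j + 27\right) = - 3 \cdot 2 q \left(27 + j\right) = - 6 q \left(27 + j\right)$)
$h{\left(193,49 \right)} - n = 6 \cdot 193 \left(-27 - 49\right) - 10222 = 6 \cdot 193 \left(-76\right) - 10222 = -88008 - 10222 = -98230$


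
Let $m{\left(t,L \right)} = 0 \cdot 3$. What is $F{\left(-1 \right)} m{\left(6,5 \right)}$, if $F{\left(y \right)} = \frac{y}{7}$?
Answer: $0$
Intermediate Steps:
$F{\left(y \right)} = \frac{y}{7}$ ($F{\left(y \right)} = y \frac{1}{7} = \frac{y}{7}$)
$m{\left(t,L \right)} = 0$
$F{\left(-1 \right)} m{\left(6,5 \right)} = \frac{1}{7} \left(-1\right) 0 = \left(- \frac{1}{7}\right) 0 = 0$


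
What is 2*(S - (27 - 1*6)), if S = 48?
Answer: 54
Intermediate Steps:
2*(S - (27 - 1*6)) = 2*(48 - (27 - 1*6)) = 2*(48 - (27 - 6)) = 2*(48 - 1*21) = 2*(48 - 21) = 2*27 = 54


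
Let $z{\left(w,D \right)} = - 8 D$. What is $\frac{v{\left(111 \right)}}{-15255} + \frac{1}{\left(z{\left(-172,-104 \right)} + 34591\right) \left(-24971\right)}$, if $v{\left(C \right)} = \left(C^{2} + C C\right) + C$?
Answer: $- \frac{7298403350068}{4497925222305} \approx -1.6226$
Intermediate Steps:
$v{\left(C \right)} = C + 2 C^{2}$ ($v{\left(C \right)} = \left(C^{2} + C^{2}\right) + C = 2 C^{2} + C = C + 2 C^{2}$)
$\frac{v{\left(111 \right)}}{-15255} + \frac{1}{\left(z{\left(-172,-104 \right)} + 34591\right) \left(-24971\right)} = \frac{111 \left(1 + 2 \cdot 111\right)}{-15255} + \frac{1}{\left(\left(-8\right) \left(-104\right) + 34591\right) \left(-24971\right)} = 111 \left(1 + 222\right) \left(- \frac{1}{15255}\right) + \frac{1}{832 + 34591} \left(- \frac{1}{24971}\right) = 111 \cdot 223 \left(- \frac{1}{15255}\right) + \frac{1}{35423} \left(- \frac{1}{24971}\right) = 24753 \left(- \frac{1}{15255}\right) + \frac{1}{35423} \left(- \frac{1}{24971}\right) = - \frac{8251}{5085} - \frac{1}{884547733} = - \frac{7298403350068}{4497925222305}$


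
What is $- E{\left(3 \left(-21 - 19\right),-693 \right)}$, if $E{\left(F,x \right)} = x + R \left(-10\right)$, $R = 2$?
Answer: $713$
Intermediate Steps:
$E{\left(F,x \right)} = -20 + x$ ($E{\left(F,x \right)} = x + 2 \left(-10\right) = x - 20 = -20 + x$)
$- E{\left(3 \left(-21 - 19\right),-693 \right)} = - (-20 - 693) = \left(-1\right) \left(-713\right) = 713$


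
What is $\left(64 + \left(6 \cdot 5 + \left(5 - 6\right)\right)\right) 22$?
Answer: $2046$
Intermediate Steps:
$\left(64 + \left(6 \cdot 5 + \left(5 - 6\right)\right)\right) 22 = \left(64 + \left(30 + \left(5 - 6\right)\right)\right) 22 = \left(64 + \left(30 - 1\right)\right) 22 = \left(64 + 29\right) 22 = 93 \cdot 22 = 2046$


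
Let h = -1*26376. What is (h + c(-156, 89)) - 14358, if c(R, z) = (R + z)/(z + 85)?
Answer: -7087783/174 ≈ -40734.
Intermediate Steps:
h = -26376
c(R, z) = (R + z)/(85 + z)
(h + c(-156, 89)) - 14358 = (-26376 + (-156 + 89)/(85 + 89)) - 14358 = (-26376 - 67/174) - 14358 = -4589491/174 - 14358 = -7087783/174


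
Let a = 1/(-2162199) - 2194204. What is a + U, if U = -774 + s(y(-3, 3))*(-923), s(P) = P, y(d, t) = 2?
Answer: -4749970655977/2162199 ≈ -2.1968e+6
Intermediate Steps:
a = -4744305694597/2162199 (a = -1/2162199 - 2194204 = -4744305694597/2162199 ≈ -2.1942e+6)
U = -2620 (U = -774 + 2*(-923) = -774 - 1846 = -2620)
a + U = -4744305694597/2162199 - 2620 = -4749970655977/2162199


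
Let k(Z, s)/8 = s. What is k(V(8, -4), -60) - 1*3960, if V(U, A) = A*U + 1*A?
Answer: -4440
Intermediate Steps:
V(U, A) = A + A*U (V(U, A) = A*U + A = A + A*U)
k(Z, s) = 8*s
k(V(8, -4), -60) - 1*3960 = 8*(-60) - 1*3960 = -480 - 3960 = -4440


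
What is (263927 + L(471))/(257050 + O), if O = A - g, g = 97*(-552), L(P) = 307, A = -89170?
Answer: 44039/36904 ≈ 1.1933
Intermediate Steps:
g = -53544
O = -35626 (O = -89170 - 1*(-53544) = -89170 + 53544 = -35626)
(263927 + L(471))/(257050 + O) = (263927 + 307)/(257050 - 35626) = 264234/221424 = 264234*(1/221424) = 44039/36904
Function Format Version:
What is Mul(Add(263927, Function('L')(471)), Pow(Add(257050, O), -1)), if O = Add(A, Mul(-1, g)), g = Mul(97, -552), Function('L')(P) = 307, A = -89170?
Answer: Rational(44039, 36904) ≈ 1.1933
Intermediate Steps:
g = -53544
O = -35626 (O = Add(-89170, Mul(-1, -53544)) = Add(-89170, 53544) = -35626)
Mul(Add(263927, Function('L')(471)), Pow(Add(257050, O), -1)) = Mul(Add(263927, 307), Pow(Add(257050, -35626), -1)) = Mul(264234, Pow(221424, -1)) = Mul(264234, Rational(1, 221424)) = Rational(44039, 36904)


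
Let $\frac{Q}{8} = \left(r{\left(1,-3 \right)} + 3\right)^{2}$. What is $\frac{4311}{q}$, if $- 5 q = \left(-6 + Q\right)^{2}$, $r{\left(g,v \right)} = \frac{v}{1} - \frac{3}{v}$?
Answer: $- \frac{21555}{4} \approx -5388.8$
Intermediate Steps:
$r{\left(g,v \right)} = v - \frac{3}{v}$ ($r{\left(g,v \right)} = v 1 - \frac{3}{v} = v - \frac{3}{v}$)
$Q = 8$ ($Q = 8 \left(\left(-3 - \frac{3}{-3}\right) + 3\right)^{2} = 8 \left(\left(-3 - -1\right) + 3\right)^{2} = 8 \left(\left(-3 + 1\right) + 3\right)^{2} = 8 \left(-2 + 3\right)^{2} = 8 \cdot 1^{2} = 8 \cdot 1 = 8$)
$q = - \frac{4}{5}$ ($q = - \frac{\left(-6 + 8\right)^{2}}{5} = - \frac{2^{2}}{5} = \left(- \frac{1}{5}\right) 4 = - \frac{4}{5} \approx -0.8$)
$\frac{4311}{q} = \frac{4311}{- \frac{4}{5}} = 4311 \left(- \frac{5}{4}\right) = - \frac{21555}{4}$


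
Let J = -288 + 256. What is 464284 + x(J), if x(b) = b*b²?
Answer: 431516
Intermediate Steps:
J = -32
x(b) = b³
464284 + x(J) = 464284 + (-32)³ = 464284 - 32768 = 431516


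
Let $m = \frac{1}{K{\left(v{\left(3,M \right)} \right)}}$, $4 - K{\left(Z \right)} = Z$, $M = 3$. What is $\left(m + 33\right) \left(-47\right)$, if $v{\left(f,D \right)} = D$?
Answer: $-1598$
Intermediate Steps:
$K{\left(Z \right)} = 4 - Z$
$m = 1$ ($m = \frac{1}{4 - 3} = 1^{-1} = 1$)
$\left(m + 33\right) \left(-47\right) = \left(1 + 33\right) \left(-47\right) = 34 \left(-47\right) = -1598$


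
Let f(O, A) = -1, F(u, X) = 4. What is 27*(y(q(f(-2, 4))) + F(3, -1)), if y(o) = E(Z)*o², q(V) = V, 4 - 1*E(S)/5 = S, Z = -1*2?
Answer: 918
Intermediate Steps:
Z = -2
E(S) = 20 - 5*S
y(o) = 30*o² (y(o) = (20 - 5*(-2))*o² = (20 + 10)*o² = 30*o²)
27*(y(q(f(-2, 4))) + F(3, -1)) = 27*(30*(-1)² + 4) = 27*(30*1 + 4) = 27*(30 + 4) = 27*34 = 918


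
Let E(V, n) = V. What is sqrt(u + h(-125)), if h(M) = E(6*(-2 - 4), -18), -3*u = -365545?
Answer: sqrt(1096311)/3 ≈ 349.02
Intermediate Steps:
u = 365545/3 (u = -1/3*(-365545) = 365545/3 ≈ 1.2185e+5)
h(M) = -36 (h(M) = 6*(-2 - 4) = 6*(-6) = -36)
sqrt(u + h(-125)) = sqrt(365545/3 - 36) = sqrt(365437/3) = sqrt(1096311)/3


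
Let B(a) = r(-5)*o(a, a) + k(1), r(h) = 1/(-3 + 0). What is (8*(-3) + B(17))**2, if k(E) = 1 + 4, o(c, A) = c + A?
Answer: 8281/9 ≈ 920.11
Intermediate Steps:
o(c, A) = A + c
k(E) = 5
r(h) = -1/3 (r(h) = 1/(-3) = -1/3)
B(a) = 5 - 2*a/3 (B(a) = -(a + a)/3 + 5 = -2*a/3 + 5 = 5 - 2*a/3)
(8*(-3) + B(17))**2 = (8*(-3) + (5 - 2/3*17))**2 = (-24 + (5 - 34/3))**2 = (-24 - 19/3)**2 = (-91/3)**2 = 8281/9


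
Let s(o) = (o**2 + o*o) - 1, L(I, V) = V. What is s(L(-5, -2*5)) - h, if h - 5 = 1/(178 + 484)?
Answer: 128427/662 ≈ 194.00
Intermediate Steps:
h = 3311/662 (h = 5 + 1/(178 + 484) = 5 + 1/662 = 3311/662 ≈ 5.0015)
s(o) = -1 + 2*o**2 (s(o) = (o**2 + o**2) - 1 = 2*o**2 - 1 = -1 + 2*o**2)
s(L(-5, -2*5)) - h = (-1 + 2*(-2*5)**2) - 1*3311/662 = (-1 + 2*(-10)**2) - 3311/662 = (-1 + 2*100) - 3311/662 = (-1 + 200) - 3311/662 = 199 - 3311/662 = 128427/662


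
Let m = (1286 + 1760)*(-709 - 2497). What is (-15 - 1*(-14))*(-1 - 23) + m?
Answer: -9765452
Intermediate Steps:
m = -9765476 (m = 3046*(-3206) = -9765476)
(-15 - 1*(-14))*(-1 - 23) + m = (-15 - 1*(-14))*(-1 - 23) - 9765476 = (-15 + 14)*(-24) - 9765476 = -1*(-24) - 9765476 = 24 - 9765476 = -9765452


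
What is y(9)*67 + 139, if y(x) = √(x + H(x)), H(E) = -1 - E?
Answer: 139 + 67*I ≈ 139.0 + 67.0*I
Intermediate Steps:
y(x) = I (y(x) = √(x + (-1 - x)) = √(-1) = I)
y(9)*67 + 139 = I*67 + 139 = 67*I + 139 = 139 + 67*I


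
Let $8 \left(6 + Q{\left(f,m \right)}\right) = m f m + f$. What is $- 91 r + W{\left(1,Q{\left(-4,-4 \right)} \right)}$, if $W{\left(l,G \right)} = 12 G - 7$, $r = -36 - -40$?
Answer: $-545$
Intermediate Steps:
$Q{\left(f,m \right)} = -6 + \frac{f}{8} + \frac{f m^{2}}{8}$ ($Q{\left(f,m \right)} = -6 + \frac{m f m + f}{8} = -6 + \frac{f m^{2} + f}{8} = -6 + \frac{f + f m^{2}}{8} = -6 + \left(\frac{f}{8} + \frac{f m^{2}}{8}\right) = -6 + \frac{f}{8} + \frac{f m^{2}}{8}$)
$r = 4$ ($r = -36 + 40 = 4$)
$W{\left(l,G \right)} = -7 + 12 G$
$- 91 r + W{\left(1,Q{\left(-4,-4 \right)} \right)} = \left(-91\right) 4 + \left(-7 + 12 \left(-6 + \frac{1}{8} \left(-4\right) + \frac{1}{8} \left(-4\right) \left(-4\right)^{2}\right)\right) = -364 + \left(-7 + 12 \left(-6 - \frac{1}{2} + \frac{1}{8} \left(-4\right) 16\right)\right) = -364 + \left(-7 + 12 \left(-6 - \frac{1}{2} - 8\right)\right) = -364 + \left(-7 + 12 \left(- \frac{29}{2}\right)\right) = -364 - 181 = -545$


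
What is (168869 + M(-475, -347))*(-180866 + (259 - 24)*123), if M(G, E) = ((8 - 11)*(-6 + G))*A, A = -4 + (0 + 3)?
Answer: -25442222386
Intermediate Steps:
A = -1 (A = -4 + 3 = -1)
M(G, E) = -18 + 3*G (M(G, E) = ((8 - 11)*(-6 + G))*(-1) = -3*(-6 + G)*(-1) = (18 - 3*G)*(-1) = -18 + 3*G)
(168869 + M(-475, -347))*(-180866 + (259 - 24)*123) = (168869 + (-18 + 3*(-475)))*(-180866 + (259 - 24)*123) = (168869 + (-18 - 1425))*(-180866 + 235*123) = (168869 - 1443)*(-180866 + 28905) = 167426*(-151961) = -25442222386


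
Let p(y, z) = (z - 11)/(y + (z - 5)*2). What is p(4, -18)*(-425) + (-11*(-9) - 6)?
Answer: -8419/42 ≈ -200.45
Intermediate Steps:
p(y, z) = (-11 + z)/(-10 + y + 2*z) (p(y, z) = (-11 + z)/(y + (-5 + z)*2) = (-11 + z)/(y + (-10 + 2*z)) = (-11 + z)/(-10 + y + 2*z))
p(4, -18)*(-425) + (-11*(-9) - 6) = ((-11 - 18)/(-10 + 4 + 2*(-18)))*(-425) + (-11*(-9) - 6) = (-29/(-10 + 4 - 36))*(-425) + (99 - 6) = (-29/(-42))*(-425) + 93 = -1/42*(-29)*(-425) + 93 = (29/42)*(-425) + 93 = -12325/42 + 93 = -8419/42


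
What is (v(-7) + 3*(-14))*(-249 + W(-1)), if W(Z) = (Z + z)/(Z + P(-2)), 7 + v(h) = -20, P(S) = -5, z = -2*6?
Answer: 34063/2 ≈ 17032.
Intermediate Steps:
z = -12
v(h) = -27 (v(h) = -7 - 20 = -27)
W(Z) = (-12 + Z)/(-5 + Z) (W(Z) = (Z - 12)/(Z - 5) = (-12 + Z)/(-5 + Z))
(v(-7) + 3*(-14))*(-249 + W(-1)) = (-27 + 3*(-14))*(-249 + (-12 - 1)/(-5 - 1)) = (-27 - 42)*(-249 - 13/(-6)) = -69*(-249 - ⅙*(-13)) = -69*(-249 + 13/6) = -69*(-1481/6) = 34063/2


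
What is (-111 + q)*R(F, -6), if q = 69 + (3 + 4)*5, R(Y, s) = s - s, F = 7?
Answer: 0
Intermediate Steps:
R(Y, s) = 0
q = 104 (q = 69 + 7*5 = 69 + 35 = 104)
(-111 + q)*R(F, -6) = (-111 + 104)*0 = -7*0 = 0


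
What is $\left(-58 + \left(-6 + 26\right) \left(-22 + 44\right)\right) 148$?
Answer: $56536$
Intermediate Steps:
$\left(-58 + \left(-6 + 26\right) \left(-22 + 44\right)\right) 148 = \left(-58 + 20 \cdot 22\right) 148 = \left(-58 + 440\right) 148 = 382 \cdot 148 = 56536$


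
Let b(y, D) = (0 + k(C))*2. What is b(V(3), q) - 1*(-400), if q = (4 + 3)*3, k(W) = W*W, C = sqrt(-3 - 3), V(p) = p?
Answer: 388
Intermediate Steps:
C = I*sqrt(6) (C = sqrt(-6) = I*sqrt(6) ≈ 2.4495*I)
k(W) = W**2
q = 21 (q = 7*3 = 21)
b(y, D) = -12 (b(y, D) = (0 + (I*sqrt(6))**2)*2 = (0 - 6)*2 = -6*2 = -12)
b(V(3), q) - 1*(-400) = -12 - 1*(-400) = -12 + 400 = 388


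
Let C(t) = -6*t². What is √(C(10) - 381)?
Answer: 3*I*√109 ≈ 31.321*I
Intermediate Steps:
√(C(10) - 381) = √(-6*10² - 381) = √(-6*100 - 381) = √(-600 - 381) = √(-981) = 3*I*√109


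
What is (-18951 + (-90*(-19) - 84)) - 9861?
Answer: -27186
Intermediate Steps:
(-18951 + (-90*(-19) - 84)) - 9861 = (-18951 + (1710 - 84)) - 9861 = (-18951 + 1626) - 9861 = -17325 - 9861 = -27186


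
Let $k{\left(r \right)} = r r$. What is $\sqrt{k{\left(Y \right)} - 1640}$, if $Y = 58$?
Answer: $2 \sqrt{431} \approx 41.521$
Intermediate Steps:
$k{\left(r \right)} = r^{2}$
$\sqrt{k{\left(Y \right)} - 1640} = \sqrt{58^{2} - 1640} = \sqrt{3364 - 1640} = \sqrt{1724} = 2 \sqrt{431}$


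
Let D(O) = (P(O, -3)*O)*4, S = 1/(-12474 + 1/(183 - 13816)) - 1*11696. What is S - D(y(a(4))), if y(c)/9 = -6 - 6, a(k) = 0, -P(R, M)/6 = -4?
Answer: -225837094737/170058043 ≈ -1328.0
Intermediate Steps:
P(R, M) = 24 (P(R, M) = -6*(-4) = 24)
y(c) = -108 (y(c) = 9*(-6 - 6) = 9*(-12) = -108)
S = -1988998884561/170058043 (S = 1/(-12474 + 1/(-13633)) - 11696 = 1/(-12474 - 1/13633) - 11696 = 1/(-170058043/13633) - 11696 = -13633/170058043 - 11696 = -1988998884561/170058043 ≈ -11696.)
D(O) = 96*O (D(O) = (24*O)*4 = 96*O)
S - D(y(a(4))) = -1988998884561/170058043 - 96*(-108) = -1988998884561/170058043 - 1*(-10368) = -1988998884561/170058043 + 10368 = -225837094737/170058043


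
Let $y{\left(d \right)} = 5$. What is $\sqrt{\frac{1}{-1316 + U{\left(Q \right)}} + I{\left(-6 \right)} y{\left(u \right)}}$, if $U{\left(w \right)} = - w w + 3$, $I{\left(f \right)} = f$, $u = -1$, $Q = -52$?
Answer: $\frac{i \sqrt{484092687}}{4017} \approx 5.4772 i$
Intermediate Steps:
$U{\left(w \right)} = 3 - w^{2}$ ($U{\left(w \right)} = - w^{2} + 3 = 3 - w^{2}$)
$\sqrt{\frac{1}{-1316 + U{\left(Q \right)}} + I{\left(-6 \right)} y{\left(u \right)}} = \sqrt{\frac{1}{-1316 + \left(3 - \left(-52\right)^{2}\right)} - 30} = \sqrt{\frac{1}{-1316 + \left(3 - 2704\right)} - 30} = \sqrt{\frac{1}{-1316 - 2701} - 30} = \sqrt{\frac{1}{-4017} - 30} = \sqrt{- \frac{1}{4017} - 30} = \sqrt{- \frac{120511}{4017}} = \frac{i \sqrt{484092687}}{4017}$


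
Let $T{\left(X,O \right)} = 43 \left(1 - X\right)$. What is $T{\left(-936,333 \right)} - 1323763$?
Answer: $-1283472$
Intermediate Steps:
$T{\left(X,O \right)} = 43 - 43 X$
$T{\left(-936,333 \right)} - 1323763 = \left(43 - -40248\right) - 1323763 = \left(43 + 40248\right) - 1323763 = 40291 - 1323763 = -1283472$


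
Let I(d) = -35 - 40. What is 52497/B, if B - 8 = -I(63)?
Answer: 52497/83 ≈ 632.49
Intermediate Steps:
I(d) = -75
B = 83 (B = 8 - 1*(-75) = 8 + 75 = 83)
52497/B = 52497/83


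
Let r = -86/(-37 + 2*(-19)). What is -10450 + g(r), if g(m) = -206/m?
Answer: -457075/43 ≈ -10630.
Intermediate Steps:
r = 86/75 (r = -86/(-37 - 38) = -86/(-75) = -86*(-1/75) = 86/75 ≈ 1.1467)
-10450 + g(r) = -10450 - 206/86/75 = -10450 - 206*75/86 = -10450 - 7725/43 = -457075/43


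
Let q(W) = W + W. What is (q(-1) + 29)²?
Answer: 729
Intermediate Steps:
q(W) = 2*W
(q(-1) + 29)² = (2*(-1) + 29)² = (-2 + 29)² = 27² = 729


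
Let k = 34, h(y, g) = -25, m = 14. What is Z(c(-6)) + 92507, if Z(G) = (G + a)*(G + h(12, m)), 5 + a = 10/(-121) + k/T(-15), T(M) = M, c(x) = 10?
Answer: 11188536/121 ≈ 92467.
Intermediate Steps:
a = -13339/1815 (a = -5 + (10/(-121) + 34/(-15)) = -5 + (10*(-1/121) + 34*(-1/15)) = -5 + (-10/121 - 34/15) = -5 - 4264/1815 = -13339/1815 ≈ -7.3493)
Z(G) = (-25 + G)*(-13339/1815 + G) (Z(G) = (G - 13339/1815)*(G - 25) = (-13339/1815 + G)*(-25 + G) = (-25 + G)*(-13339/1815 + G))
Z(c(-6)) + 92507 = (66695/363 + 10**2 - 58714/1815*10) + 92507 = (66695/363 + 100 - 117428/363) + 92507 = -4811/121 + 92507 = 11188536/121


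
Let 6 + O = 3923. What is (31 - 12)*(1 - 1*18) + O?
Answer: 3594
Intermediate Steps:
O = 3917 (O = -6 + 3923 = 3917)
(31 - 12)*(1 - 1*18) + O = (31 - 12)*(1 - 1*18) + 3917 = 19*(1 - 18) + 3917 = 19*(-17) + 3917 = -323 + 3917 = 3594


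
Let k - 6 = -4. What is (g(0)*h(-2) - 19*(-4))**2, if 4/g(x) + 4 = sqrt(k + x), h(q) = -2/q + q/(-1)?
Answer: 258136/49 - 6096*sqrt(2)/49 ≈ 5092.1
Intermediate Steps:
k = 2 (k = 6 - 4 = 2)
h(q) = -q - 2/q (h(q) = -2/q + q*(-1) = -2/q - q = -q - 2/q)
g(x) = 4/(-4 + sqrt(2 + x))
(g(0)*h(-2) - 19*(-4))**2 = ((4/(-4 + sqrt(2 + 0)))*(-1*(-2) - 2/(-2)) - 19*(-4))**2 = ((4/(-4 + sqrt(2)))*(2 - 2*(-1/2)) + 76)**2 = ((4/(-4 + sqrt(2)))*(2 + 1) + 76)**2 = ((4/(-4 + sqrt(2)))*3 + 76)**2 = (12/(-4 + sqrt(2)) + 76)**2 = (76 + 12/(-4 + sqrt(2)))**2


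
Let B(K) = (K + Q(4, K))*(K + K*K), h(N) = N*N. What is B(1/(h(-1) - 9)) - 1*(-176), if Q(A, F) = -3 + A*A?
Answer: 89391/512 ≈ 174.59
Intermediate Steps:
Q(A, F) = -3 + A²
h(N) = N²
B(K) = (13 + K)*(K + K²) (B(K) = (K + (-3 + 4²))*(K + K*K) = (K + (-3 + 16))*(K + K²) = (K + 13)*(K + K²) = (13 + K)*(K + K²))
B(1/(h(-1) - 9)) - 1*(-176) = (13 + (1/((-1)² - 9))² + 14/((-1)² - 9))/((-1)² - 9) - 1*(-176) = (13 + (1/(1 - 9))² + 14/(1 - 9))/(1 - 9) + 176 = (13 + (1/(-8))² + 14/(-8))/(-8) + 176 = -(13 + (-⅛)² + 14*(-⅛))/8 + 176 = -(13 + 1/64 - 7/4)/8 + 176 = -⅛*721/64 + 176 = -721/512 + 176 = 89391/512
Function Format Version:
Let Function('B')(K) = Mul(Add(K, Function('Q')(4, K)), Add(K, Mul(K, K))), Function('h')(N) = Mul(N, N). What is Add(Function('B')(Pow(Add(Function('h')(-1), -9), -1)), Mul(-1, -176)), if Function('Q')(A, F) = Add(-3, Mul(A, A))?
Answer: Rational(89391, 512) ≈ 174.59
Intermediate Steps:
Function('Q')(A, F) = Add(-3, Pow(A, 2))
Function('h')(N) = Pow(N, 2)
Function('B')(K) = Mul(Add(13, K), Add(K, Pow(K, 2))) (Function('B')(K) = Mul(Add(K, Add(-3, Pow(4, 2))), Add(K, Mul(K, K))) = Mul(Add(K, Add(-3, 16)), Add(K, Pow(K, 2))) = Mul(Add(K, 13), Add(K, Pow(K, 2))) = Mul(Add(13, K), Add(K, Pow(K, 2))))
Add(Function('B')(Pow(Add(Function('h')(-1), -9), -1)), Mul(-1, -176)) = Add(Mul(Pow(Add(Pow(-1, 2), -9), -1), Add(13, Pow(Pow(Add(Pow(-1, 2), -9), -1), 2), Mul(14, Pow(Add(Pow(-1, 2), -9), -1)))), Mul(-1, -176)) = Add(Mul(Pow(Add(1, -9), -1), Add(13, Pow(Pow(Add(1, -9), -1), 2), Mul(14, Pow(Add(1, -9), -1)))), 176) = Add(Mul(Pow(-8, -1), Add(13, Pow(Pow(-8, -1), 2), Mul(14, Pow(-8, -1)))), 176) = Add(Mul(Rational(-1, 8), Add(13, Pow(Rational(-1, 8), 2), Mul(14, Rational(-1, 8)))), 176) = Add(Mul(Rational(-1, 8), Add(13, Rational(1, 64), Rational(-7, 4))), 176) = Add(Mul(Rational(-1, 8), Rational(721, 64)), 176) = Add(Rational(-721, 512), 176) = Rational(89391, 512)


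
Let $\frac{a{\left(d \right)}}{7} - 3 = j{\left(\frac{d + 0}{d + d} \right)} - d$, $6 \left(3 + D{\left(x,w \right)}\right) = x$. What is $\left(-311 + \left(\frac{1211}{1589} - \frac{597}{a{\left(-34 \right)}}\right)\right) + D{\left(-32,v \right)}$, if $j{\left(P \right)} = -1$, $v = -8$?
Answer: $- \frac{6119689}{19068} \approx -320.94$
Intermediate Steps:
$D{\left(x,w \right)} = -3 + \frac{x}{6}$
$a{\left(d \right)} = 14 - 7 d$ ($a{\left(d \right)} = 21 + 7 \left(-1 - d\right) = 21 - \left(7 + 7 d\right) = 14 - 7 d$)
$\left(-311 + \left(\frac{1211}{1589} - \frac{597}{a{\left(-34 \right)}}\right)\right) + D{\left(-32,v \right)} = \left(-311 + \left(\frac{1211}{1589} - \frac{597}{14 - -238}\right)\right) + \left(-3 + \frac{1}{6} \left(-32\right)\right) = \left(-311 + \left(1211 \cdot \frac{1}{1589} - \frac{597}{14 + 238}\right)\right) - \frac{25}{3} = \left(-311 + \left(\frac{173}{227} - \frac{597}{252}\right)\right) - \frac{25}{3} = \left(-311 + \left(\frac{173}{227} - \frac{199}{84}\right)\right) - \frac{25}{3} = \left(-311 - \frac{30641}{19068}\right) - \frac{25}{3} = - \frac{5960789}{19068} - \frac{25}{3} = - \frac{6119689}{19068}$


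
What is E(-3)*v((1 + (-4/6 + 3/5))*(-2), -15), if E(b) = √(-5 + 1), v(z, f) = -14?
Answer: -28*I ≈ -28.0*I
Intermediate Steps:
E(b) = 2*I (E(b) = √(-4) = 2*I)
E(-3)*v((1 + (-4/6 + 3/5))*(-2), -15) = (2*I)*(-14) = -28*I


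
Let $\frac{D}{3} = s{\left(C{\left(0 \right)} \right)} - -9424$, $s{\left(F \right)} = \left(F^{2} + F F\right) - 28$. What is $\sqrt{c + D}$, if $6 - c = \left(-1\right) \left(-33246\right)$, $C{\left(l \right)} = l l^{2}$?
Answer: $2 i \sqrt{1263} \approx 71.077 i$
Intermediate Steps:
$C{\left(l \right)} = l^{3}$
$s{\left(F \right)} = -28 + 2 F^{2}$ ($s{\left(F \right)} = \left(F^{2} + F^{2}\right) - 28 = 2 F^{2} - 28 = -28 + 2 F^{2}$)
$c = -33240$ ($c = 6 - \left(-1\right) \left(-33246\right) = 6 - 33246 = -33240$)
$D = 28188$ ($D = 3 \left(\left(-28 + 2 \left(0^{3}\right)^{2}\right) - -9424\right) = 3 \left(\left(-28 + 2 \cdot 0^{2}\right) + 9424\right) = 3 \left(\left(-28 + 2 \cdot 0\right) + 9424\right) = 3 \left(\left(-28 + 0\right) + 9424\right) = 3 \left(-28 + 9424\right) = 3 \cdot 9396 = 28188$)
$\sqrt{c + D} = \sqrt{-33240 + 28188} = \sqrt{-5052} = 2 i \sqrt{1263}$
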